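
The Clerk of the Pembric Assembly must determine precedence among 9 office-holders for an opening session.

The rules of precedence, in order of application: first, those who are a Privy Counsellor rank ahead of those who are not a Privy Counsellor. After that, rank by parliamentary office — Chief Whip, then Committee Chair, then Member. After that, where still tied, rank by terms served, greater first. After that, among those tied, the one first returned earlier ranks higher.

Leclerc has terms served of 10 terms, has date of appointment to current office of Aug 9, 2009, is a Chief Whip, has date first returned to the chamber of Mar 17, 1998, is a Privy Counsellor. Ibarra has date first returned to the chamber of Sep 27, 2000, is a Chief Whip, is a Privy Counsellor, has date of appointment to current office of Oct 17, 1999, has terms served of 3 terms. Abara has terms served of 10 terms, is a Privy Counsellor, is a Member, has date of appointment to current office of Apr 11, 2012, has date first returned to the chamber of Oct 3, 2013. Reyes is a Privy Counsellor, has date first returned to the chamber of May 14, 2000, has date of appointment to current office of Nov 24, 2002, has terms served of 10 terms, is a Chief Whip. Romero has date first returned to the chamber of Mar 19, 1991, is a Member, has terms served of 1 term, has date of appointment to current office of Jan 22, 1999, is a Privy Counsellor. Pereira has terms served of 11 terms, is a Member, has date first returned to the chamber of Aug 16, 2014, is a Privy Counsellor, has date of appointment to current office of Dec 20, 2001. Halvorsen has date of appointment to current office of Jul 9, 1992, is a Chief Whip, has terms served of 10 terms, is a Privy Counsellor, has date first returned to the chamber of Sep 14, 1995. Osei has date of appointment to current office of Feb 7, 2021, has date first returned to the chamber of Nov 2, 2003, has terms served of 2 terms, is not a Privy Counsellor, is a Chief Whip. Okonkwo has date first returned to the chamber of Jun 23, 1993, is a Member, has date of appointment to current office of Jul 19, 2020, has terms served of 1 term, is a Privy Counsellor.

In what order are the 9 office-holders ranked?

By the first rule: Halvorsen, Leclerc, Reyes, Ibarra, Pereira, Abara, Romero and Okonkwo (each a Privy Counsellor); then Osei (not a Privy Counsellor).
Among Halvorsen, Leclerc, Reyes, Ibarra, Pereira, Abara, Romero and Okonkwo, by parliamentary office: Halvorsen, Leclerc, Reyes and Ibarra (Chief Whip) before Pereira, Abara, Romero and Okonkwo (Member).
Among Halvorsen, Leclerc, Reyes and Ibarra, by terms served (higher first): Halvorsen, Leclerc and Reyes (10 terms) before Ibarra (3 terms).
Among Halvorsen, Leclerc and Reyes, by date first returned to the chamber (earlier first): Halvorsen (Sep 14, 1995) before Leclerc (Mar 17, 1998) before Reyes (May 14, 2000).
Among Pereira, Abara, Romero and Okonkwo, by terms served (higher first): Pereira (11 terms) before Abara (10 terms) before Romero and Okonkwo (1 term).
Among Romero and Okonkwo, by date first returned to the chamber (earlier first): Romero (Mar 19, 1991) before Okonkwo (Jun 23, 1993).
Full order: Halvorsen, Leclerc, Reyes, Ibarra, Pereira, Abara, Romero, Okonkwo, Osei.

Halvorsen, Leclerc, Reyes, Ibarra, Pereira, Abara, Romero, Okonkwo, Osei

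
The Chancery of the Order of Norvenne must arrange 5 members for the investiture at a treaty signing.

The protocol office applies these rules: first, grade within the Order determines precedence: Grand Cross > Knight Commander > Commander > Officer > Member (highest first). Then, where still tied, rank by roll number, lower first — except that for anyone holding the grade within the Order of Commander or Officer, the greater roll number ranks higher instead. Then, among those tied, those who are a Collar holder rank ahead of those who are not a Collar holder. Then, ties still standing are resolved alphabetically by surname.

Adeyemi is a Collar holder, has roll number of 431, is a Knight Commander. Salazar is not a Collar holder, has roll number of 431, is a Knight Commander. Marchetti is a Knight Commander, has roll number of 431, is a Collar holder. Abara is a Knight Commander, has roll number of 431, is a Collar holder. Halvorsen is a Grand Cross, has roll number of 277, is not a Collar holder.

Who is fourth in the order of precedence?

By grade within the Order: Halvorsen (Grand Cross); then Abara, Adeyemi, Marchetti and Salazar (Knight Commander).
Abara, Adeyemi, Marchetti and Salazar all have roll number 431, so the next rule applies.
Among Abara, Adeyemi, Marchetti and Salazar, a Collar holder before not a Collar holder: Abara, Adeyemi and Marchetti (a Collar holder) before Salazar (not a Collar holder).
Among Abara, Adeyemi and Marchetti, alphabetically by surname: Abara before Adeyemi before Marchetti.
Order: Halvorsen, Abara, Adeyemi, Marchetti, Salazar.

Marchetti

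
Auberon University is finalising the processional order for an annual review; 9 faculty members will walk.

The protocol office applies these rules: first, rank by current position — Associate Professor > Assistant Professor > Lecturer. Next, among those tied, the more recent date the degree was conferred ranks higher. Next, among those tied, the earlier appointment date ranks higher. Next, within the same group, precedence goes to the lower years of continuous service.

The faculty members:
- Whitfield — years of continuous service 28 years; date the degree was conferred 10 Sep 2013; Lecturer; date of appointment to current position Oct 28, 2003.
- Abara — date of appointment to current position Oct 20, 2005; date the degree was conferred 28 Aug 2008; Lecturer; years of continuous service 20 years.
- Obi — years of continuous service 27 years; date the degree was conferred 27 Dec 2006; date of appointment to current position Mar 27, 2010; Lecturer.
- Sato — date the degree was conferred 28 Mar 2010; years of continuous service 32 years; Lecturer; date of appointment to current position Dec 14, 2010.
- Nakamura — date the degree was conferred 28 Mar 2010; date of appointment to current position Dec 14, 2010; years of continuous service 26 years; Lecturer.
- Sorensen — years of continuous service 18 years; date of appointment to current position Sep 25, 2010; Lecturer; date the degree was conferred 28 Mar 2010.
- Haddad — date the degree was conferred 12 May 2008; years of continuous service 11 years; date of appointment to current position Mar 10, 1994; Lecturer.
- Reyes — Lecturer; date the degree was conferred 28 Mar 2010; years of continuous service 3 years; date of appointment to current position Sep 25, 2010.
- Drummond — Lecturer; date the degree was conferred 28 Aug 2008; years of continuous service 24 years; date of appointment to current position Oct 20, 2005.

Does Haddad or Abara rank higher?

Abara

By current position: Whitfield, Reyes, Sorensen, Nakamura, Sato, Abara, Drummond, Haddad and Obi (Lecturer).
Among Whitfield, Reyes, Sorensen, Nakamura, Sato, Abara, Drummond, Haddad and Obi, by date the degree was conferred (later first): Whitfield (10 Sep 2013) before Reyes, Sorensen, Nakamura and Sato (28 Mar 2010) before Abara and Drummond (28 Aug 2008) before Haddad (12 May 2008) before Obi (27 Dec 2006).
Among Reyes, Sorensen, Nakamura and Sato, by date of appointment to current position (earlier first): Reyes and Sorensen (Sep 25, 2010) before Nakamura and Sato (Dec 14, 2010).
Among Reyes and Sorensen, by years of continuous service (lower first): Reyes (3 years) before Sorensen (18 years).
Among Nakamura and Sato, by years of continuous service (lower first): Nakamura (26 years) before Sato (32 years).
Abara and Drummond both have date of appointment to current position Oct 20, 2005, so the next rule applies.
Among Abara and Drummond, by years of continuous service (lower first): Abara (20 years) before Drummond (24 years).
So Abara takes precedence.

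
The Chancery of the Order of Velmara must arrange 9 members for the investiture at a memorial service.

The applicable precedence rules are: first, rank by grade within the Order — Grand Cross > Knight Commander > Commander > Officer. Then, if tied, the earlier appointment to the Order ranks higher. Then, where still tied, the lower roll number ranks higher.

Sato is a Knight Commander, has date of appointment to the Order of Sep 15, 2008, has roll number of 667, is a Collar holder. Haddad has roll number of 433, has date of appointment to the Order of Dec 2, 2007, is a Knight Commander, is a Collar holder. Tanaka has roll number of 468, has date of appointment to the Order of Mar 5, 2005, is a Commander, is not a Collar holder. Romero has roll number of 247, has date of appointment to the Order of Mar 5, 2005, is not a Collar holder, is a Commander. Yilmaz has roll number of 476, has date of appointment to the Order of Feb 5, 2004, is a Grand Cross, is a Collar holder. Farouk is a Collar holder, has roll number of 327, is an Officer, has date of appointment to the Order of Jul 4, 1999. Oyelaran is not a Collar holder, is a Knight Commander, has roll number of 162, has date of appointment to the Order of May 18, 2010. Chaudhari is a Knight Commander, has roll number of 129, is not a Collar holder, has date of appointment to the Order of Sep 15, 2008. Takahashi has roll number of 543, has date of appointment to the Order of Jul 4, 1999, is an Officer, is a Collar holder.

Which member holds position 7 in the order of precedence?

By grade within the Order: Yilmaz (Grand Cross); then Haddad, Chaudhari, Sato and Oyelaran (Knight Commander); then Romero and Tanaka (Commander); then Farouk and Takahashi (Officer).
Among Haddad, Chaudhari, Sato and Oyelaran, by date of appointment to the Order (earlier first): Haddad (Dec 2, 2007) before Chaudhari and Sato (Sep 15, 2008) before Oyelaran (May 18, 2010).
Among Chaudhari and Sato, by roll number (lower first): Chaudhari (129) before Sato (667).
Romero and Tanaka both have date of appointment to the Order Mar 5, 2005, so the next rule applies.
Among Romero and Tanaka, by roll number (lower first): Romero (247) before Tanaka (468).
Farouk and Takahashi both have date of appointment to the Order Jul 4, 1999, so the next rule applies.
Among Farouk and Takahashi, by roll number (lower first): Farouk (327) before Takahashi (543).
Order: Yilmaz, Haddad, Chaudhari, Sato, Oyelaran, Romero, Tanaka, Farouk, Takahashi.

Tanaka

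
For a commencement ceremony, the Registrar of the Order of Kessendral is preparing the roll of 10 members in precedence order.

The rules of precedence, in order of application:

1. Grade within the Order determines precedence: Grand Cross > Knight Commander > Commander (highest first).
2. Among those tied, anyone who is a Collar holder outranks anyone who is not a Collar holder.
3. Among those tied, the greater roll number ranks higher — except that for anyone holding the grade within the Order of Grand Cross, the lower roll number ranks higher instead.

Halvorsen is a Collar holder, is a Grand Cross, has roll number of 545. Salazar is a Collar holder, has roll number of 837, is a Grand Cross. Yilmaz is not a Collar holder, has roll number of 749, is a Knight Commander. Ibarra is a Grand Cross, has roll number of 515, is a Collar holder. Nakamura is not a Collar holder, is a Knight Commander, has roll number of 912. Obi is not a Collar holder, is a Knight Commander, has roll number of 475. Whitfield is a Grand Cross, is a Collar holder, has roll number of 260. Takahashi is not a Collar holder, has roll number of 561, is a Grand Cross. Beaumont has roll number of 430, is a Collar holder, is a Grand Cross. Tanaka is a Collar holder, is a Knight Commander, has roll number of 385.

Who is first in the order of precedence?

By grade within the Order: Whitfield, Beaumont, Ibarra, Halvorsen, Salazar and Takahashi (Grand Cross); then Tanaka, Nakamura, Yilmaz and Obi (Knight Commander).
Among Whitfield, Beaumont, Ibarra, Halvorsen, Salazar and Takahashi, a Collar holder before not a Collar holder: Whitfield, Beaumont, Ibarra, Halvorsen and Salazar (a Collar holder) before Takahashi (not a Collar holder).
Among Whitfield, Beaumont, Ibarra, Halvorsen and Salazar, by roll number (lower first) (reversed rule for this group): Whitfield (260) before Beaumont (430) before Ibarra (515) before Halvorsen (545) before Salazar (837).
Among Tanaka, Nakamura, Yilmaz and Obi, a Collar holder before not a Collar holder: Tanaka (a Collar holder) before Nakamura, Yilmaz and Obi (not a Collar holder).
Among Nakamura, Yilmaz and Obi, by roll number (higher first): Nakamura (912) before Yilmaz (749) before Obi (475).
Order: Whitfield, Beaumont, Ibarra, Halvorsen, Salazar, Takahashi, Tanaka, Nakamura, Yilmaz, Obi.

Whitfield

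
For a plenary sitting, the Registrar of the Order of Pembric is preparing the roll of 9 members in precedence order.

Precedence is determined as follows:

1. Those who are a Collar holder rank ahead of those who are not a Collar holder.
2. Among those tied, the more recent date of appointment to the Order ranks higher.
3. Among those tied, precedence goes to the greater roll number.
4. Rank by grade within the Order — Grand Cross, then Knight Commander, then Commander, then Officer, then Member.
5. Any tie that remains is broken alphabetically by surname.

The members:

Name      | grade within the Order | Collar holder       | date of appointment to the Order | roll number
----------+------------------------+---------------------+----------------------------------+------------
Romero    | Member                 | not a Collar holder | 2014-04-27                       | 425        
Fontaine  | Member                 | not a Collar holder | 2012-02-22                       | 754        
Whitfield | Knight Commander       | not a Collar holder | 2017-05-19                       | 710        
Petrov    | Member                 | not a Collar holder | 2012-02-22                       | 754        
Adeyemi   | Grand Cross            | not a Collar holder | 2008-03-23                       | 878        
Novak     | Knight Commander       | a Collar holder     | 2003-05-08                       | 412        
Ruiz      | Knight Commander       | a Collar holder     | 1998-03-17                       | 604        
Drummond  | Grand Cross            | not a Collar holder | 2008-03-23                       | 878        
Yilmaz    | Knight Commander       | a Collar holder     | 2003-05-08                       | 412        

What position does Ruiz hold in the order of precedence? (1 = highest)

3

By the first rule: Novak, Yilmaz and Ruiz (each a Collar holder); then Whitfield, Romero, Fontaine, Petrov, Adeyemi and Drummond (each not a Collar holder).
Among Novak, Yilmaz and Ruiz, by date of appointment to the Order (later first): Novak and Yilmaz (2003-05-08) before Ruiz (1998-03-17).
Novak and Yilmaz both have roll number 412, so the next rule applies.
Novak and Yilmaz are each Knight Commander, so the next rule applies.
Among Novak and Yilmaz, alphabetically by surname: Novak before Yilmaz.
Among Whitfield, Romero, Fontaine, Petrov, Adeyemi and Drummond, by date of appointment to the Order (later first): Whitfield (2017-05-19) before Romero (2014-04-27) before Fontaine and Petrov (2012-02-22) before Adeyemi and Drummond (2008-03-23).
Fontaine and Petrov both have roll number 754, so the next rule applies.
Fontaine and Petrov are each Member, so the next rule applies.
Among Fontaine and Petrov, alphabetically by surname: Fontaine before Petrov.
Adeyemi and Drummond both have roll number 878, so the next rule applies.
Adeyemi and Drummond are each Grand Cross, so the next rule applies.
Among Adeyemi and Drummond, alphabetically by surname: Adeyemi before Drummond.
Order: Novak, Yilmaz, Ruiz, Whitfield, Romero, Fontaine, Petrov, Adeyemi, Drummond. So position 3.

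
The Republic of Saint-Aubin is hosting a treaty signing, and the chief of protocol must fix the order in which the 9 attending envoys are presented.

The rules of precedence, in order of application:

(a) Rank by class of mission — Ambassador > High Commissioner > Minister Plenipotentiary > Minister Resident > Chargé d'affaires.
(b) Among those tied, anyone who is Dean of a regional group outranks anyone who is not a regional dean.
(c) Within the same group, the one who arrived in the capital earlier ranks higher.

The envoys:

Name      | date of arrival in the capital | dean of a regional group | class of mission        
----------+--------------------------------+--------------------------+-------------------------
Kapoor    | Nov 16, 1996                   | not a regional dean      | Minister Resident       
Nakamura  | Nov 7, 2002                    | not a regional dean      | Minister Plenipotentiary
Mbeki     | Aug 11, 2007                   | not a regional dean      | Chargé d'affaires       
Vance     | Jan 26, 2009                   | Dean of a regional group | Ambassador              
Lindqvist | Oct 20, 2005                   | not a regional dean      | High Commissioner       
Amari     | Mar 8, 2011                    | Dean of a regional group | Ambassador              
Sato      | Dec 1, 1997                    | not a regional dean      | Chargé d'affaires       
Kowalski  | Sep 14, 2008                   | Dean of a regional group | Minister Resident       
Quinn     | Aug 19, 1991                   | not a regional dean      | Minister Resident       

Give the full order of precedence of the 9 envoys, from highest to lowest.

Vance, Amari, Lindqvist, Nakamura, Kowalski, Quinn, Kapoor, Sato, Mbeki

By class of mission: Vance and Amari (Ambassador); then Lindqvist (High Commissioner); then Nakamura (Minister Plenipotentiary); then Kowalski, Quinn and Kapoor (Minister Resident); then Sato and Mbeki (Chargé d'affaires).
Vance and Amari are each Dean of a regional group, so the next rule applies.
Among Vance and Amari, by date of arrival in the capital (earlier first): Vance (Jan 26, 2009) before Amari (Mar 8, 2011).
Among Kowalski, Quinn and Kapoor, Dean of a regional group before not a regional dean: Kowalski (Dean of a regional group) before Quinn and Kapoor (not a regional dean).
Among Quinn and Kapoor, by date of arrival in the capital (earlier first): Quinn (Aug 19, 1991) before Kapoor (Nov 16, 1996).
Sato and Mbeki are each not a regional dean, so the next rule applies.
Among Sato and Mbeki, by date of arrival in the capital (earlier first): Sato (Dec 1, 1997) before Mbeki (Aug 11, 2007).
Full order: Vance, Amari, Lindqvist, Nakamura, Kowalski, Quinn, Kapoor, Sato, Mbeki.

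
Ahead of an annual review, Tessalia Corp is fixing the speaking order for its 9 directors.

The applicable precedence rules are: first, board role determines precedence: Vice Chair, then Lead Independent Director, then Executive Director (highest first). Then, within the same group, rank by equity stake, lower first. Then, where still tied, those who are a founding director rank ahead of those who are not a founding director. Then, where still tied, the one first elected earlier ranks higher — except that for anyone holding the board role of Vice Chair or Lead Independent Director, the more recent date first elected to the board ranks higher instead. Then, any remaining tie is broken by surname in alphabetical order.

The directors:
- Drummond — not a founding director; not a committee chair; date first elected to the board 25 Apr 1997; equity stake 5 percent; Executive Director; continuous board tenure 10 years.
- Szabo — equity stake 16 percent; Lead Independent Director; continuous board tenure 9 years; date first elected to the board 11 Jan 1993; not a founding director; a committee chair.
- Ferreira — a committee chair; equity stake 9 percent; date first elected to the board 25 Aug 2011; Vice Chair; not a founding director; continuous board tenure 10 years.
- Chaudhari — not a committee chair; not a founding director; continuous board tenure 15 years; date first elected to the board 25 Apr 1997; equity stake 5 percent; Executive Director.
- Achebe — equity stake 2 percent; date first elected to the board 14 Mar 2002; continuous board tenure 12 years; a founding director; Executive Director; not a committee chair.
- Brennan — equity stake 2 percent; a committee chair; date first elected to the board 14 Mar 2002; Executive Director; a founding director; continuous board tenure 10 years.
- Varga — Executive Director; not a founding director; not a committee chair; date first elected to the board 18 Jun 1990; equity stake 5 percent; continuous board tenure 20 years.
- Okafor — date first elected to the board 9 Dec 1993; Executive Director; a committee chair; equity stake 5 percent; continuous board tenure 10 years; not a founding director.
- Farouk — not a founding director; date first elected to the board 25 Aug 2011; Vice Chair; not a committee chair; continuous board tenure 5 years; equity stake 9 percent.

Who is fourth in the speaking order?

By board role: Farouk and Ferreira (Vice Chair); then Szabo (Lead Independent Director); then Achebe, Brennan, Varga, Okafor, Chaudhari and Drummond (Executive Director).
Farouk and Ferreira both have equity stake 9 percent, so the next rule applies.
Farouk and Ferreira are each not a founding director, so the next rule applies.
Farouk and Ferreira both have date first elected to the board 25 Aug 2011, so the next rule applies.
Among Farouk and Ferreira, alphabetically by surname: Farouk before Ferreira.
Among Achebe, Brennan, Varga, Okafor, Chaudhari and Drummond, by equity stake (lower first): Achebe and Brennan (2 percent) before Varga, Okafor, Chaudhari and Drummond (5 percent).
Achebe and Brennan are each a founding director, so the next rule applies.
Achebe and Brennan both have date first elected to the board 14 Mar 2002, so the next rule applies.
Among Achebe and Brennan, alphabetically by surname: Achebe before Brennan.
Varga, Okafor, Chaudhari and Drummond are each not a founding director, so the next rule applies.
Among Varga, Okafor, Chaudhari and Drummond, by date first elected to the board (earlier first): Varga (18 Jun 1990) before Okafor (9 Dec 1993) before Chaudhari and Drummond (25 Apr 1997).
Among Chaudhari and Drummond, alphabetically by surname: Chaudhari before Drummond.
Order: Farouk, Ferreira, Szabo, Achebe, Brennan, Varga, Okafor, Chaudhari, Drummond.

Achebe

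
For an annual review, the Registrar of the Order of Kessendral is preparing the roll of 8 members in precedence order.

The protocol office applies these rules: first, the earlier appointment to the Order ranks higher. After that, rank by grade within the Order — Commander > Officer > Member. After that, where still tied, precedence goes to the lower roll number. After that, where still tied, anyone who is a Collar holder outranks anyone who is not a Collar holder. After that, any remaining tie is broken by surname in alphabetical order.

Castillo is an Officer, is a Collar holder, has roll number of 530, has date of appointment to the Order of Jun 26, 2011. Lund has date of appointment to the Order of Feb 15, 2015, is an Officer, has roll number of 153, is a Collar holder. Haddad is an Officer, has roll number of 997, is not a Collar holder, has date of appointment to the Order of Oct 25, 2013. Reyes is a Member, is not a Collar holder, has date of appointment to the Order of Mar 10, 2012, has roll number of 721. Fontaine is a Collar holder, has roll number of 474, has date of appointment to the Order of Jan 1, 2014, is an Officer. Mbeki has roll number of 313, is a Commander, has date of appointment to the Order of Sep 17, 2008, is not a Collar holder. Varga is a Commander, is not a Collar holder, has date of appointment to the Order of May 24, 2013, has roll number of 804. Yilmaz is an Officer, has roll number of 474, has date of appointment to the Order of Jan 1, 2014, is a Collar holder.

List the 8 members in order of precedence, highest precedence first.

By date of appointment to the Order (earlier first): Mbeki (Sep 17, 2008); then Castillo (Jun 26, 2011); then Reyes (Mar 10, 2012); then Varga (May 24, 2013); then Haddad (Oct 25, 2013); then Fontaine and Yilmaz (both Jan 1, 2014); then Lund (Feb 15, 2015).
Fontaine and Yilmaz are each Officer, so the next rule applies.
Fontaine and Yilmaz both have roll number 474, so the next rule applies.
Fontaine and Yilmaz are each a Collar holder, so the next rule applies.
Among Fontaine and Yilmaz, alphabetically by surname: Fontaine before Yilmaz.
Full order: Mbeki, Castillo, Reyes, Varga, Haddad, Fontaine, Yilmaz, Lund.

Mbeki, Castillo, Reyes, Varga, Haddad, Fontaine, Yilmaz, Lund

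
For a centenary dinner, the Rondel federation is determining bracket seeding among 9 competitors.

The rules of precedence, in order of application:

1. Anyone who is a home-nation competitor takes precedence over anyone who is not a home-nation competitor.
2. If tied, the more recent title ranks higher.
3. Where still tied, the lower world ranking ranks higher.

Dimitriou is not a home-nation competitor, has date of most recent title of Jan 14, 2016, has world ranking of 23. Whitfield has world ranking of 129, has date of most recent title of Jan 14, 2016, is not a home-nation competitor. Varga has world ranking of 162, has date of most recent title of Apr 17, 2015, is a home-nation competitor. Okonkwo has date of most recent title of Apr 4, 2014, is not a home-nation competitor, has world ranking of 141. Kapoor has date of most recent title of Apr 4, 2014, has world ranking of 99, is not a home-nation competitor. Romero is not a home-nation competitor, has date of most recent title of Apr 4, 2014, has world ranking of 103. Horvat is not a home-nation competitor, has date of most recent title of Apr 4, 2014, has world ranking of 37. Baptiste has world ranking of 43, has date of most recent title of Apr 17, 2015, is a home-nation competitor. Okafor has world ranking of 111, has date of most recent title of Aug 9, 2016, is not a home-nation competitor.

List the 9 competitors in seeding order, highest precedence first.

By the first rule: Baptiste and Varga (both a home-nation competitor); then Okafor, Dimitriou, Whitfield, Horvat, Kapoor, Romero and Okonkwo (each not a home-nation competitor).
Baptiste and Varga both have date of most recent title Apr 17, 2015, so the next rule applies.
Among Baptiste and Varga, by world ranking (lower first): Baptiste (43) before Varga (162).
Among Okafor, Dimitriou, Whitfield, Horvat, Kapoor, Romero and Okonkwo, by date of most recent title (later first): Okafor (Aug 9, 2016) before Dimitriou and Whitfield (Jan 14, 2016) before Horvat, Kapoor, Romero and Okonkwo (Apr 4, 2014).
Among Dimitriou and Whitfield, by world ranking (lower first): Dimitriou (23) before Whitfield (129).
Among Horvat, Kapoor, Romero and Okonkwo, by world ranking (lower first): Horvat (37) before Kapoor (99) before Romero (103) before Okonkwo (141).
Full order: Baptiste, Varga, Okafor, Dimitriou, Whitfield, Horvat, Kapoor, Romero, Okonkwo.

Baptiste, Varga, Okafor, Dimitriou, Whitfield, Horvat, Kapoor, Romero, Okonkwo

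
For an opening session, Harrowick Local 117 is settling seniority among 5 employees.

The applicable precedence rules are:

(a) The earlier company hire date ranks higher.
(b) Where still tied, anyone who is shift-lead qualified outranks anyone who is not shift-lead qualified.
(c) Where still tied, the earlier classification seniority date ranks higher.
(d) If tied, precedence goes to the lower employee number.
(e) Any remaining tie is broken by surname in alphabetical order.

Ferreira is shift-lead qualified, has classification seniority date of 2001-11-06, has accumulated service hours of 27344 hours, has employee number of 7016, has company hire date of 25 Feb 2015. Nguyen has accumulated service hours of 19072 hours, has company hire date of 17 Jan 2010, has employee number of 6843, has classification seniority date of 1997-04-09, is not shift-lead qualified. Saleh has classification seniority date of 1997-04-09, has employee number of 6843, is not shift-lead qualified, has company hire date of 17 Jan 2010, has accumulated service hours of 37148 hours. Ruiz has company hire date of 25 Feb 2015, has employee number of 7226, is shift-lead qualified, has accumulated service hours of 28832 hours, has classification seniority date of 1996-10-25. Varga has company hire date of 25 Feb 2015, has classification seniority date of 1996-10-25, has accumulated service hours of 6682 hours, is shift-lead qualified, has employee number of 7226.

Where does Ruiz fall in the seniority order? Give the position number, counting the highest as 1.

3

By company hire date (earlier first): Nguyen and Saleh (both 17 Jan 2010); then Ruiz, Varga and Ferreira (each 25 Feb 2015).
Nguyen and Saleh are each not shift-lead qualified, so the next rule applies.
Nguyen and Saleh both have classification seniority date 1997-04-09, so the next rule applies.
Nguyen and Saleh both have employee number 6843, so the next rule applies.
Among Nguyen and Saleh, alphabetically by surname: Nguyen before Saleh.
Ruiz, Varga and Ferreira are each shift-lead qualified, so the next rule applies.
Among Ruiz, Varga and Ferreira, by classification seniority date (earlier first): Ruiz and Varga (1996-10-25) before Ferreira (2001-11-06).
Ruiz and Varga both have employee number 7226, so the next rule applies.
Among Ruiz and Varga, alphabetically by surname: Ruiz before Varga.
Order: Nguyen, Saleh, Ruiz, Varga, Ferreira. So position 3.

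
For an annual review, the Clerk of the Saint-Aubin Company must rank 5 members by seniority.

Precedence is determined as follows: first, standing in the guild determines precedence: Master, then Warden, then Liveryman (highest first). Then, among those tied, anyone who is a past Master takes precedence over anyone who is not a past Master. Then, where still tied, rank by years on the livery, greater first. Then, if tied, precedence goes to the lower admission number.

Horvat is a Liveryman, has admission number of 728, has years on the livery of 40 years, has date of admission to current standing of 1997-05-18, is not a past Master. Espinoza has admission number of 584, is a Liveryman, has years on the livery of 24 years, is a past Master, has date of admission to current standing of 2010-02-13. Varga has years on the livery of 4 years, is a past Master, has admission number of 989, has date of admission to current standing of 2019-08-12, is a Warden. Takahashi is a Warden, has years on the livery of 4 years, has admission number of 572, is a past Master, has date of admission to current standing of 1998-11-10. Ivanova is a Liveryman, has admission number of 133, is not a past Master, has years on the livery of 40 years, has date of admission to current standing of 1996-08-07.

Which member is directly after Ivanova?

Horvat

By standing in the guild: Takahashi and Varga (Warden); then Espinoza, Ivanova and Horvat (Liveryman).
Takahashi and Varga are each a past Master, so the next rule applies.
Takahashi and Varga both have years on the livery 4 years, so the next rule applies.
Among Takahashi and Varga, by admission number (lower first): Takahashi (572) before Varga (989).
Among Espinoza, Ivanova and Horvat, a past Master before not a past Master: Espinoza (a past Master) before Ivanova and Horvat (not a past Master).
Ivanova and Horvat both have years on the livery 40 years, so the next rule applies.
Among Ivanova and Horvat, by admission number (lower first): Ivanova (133) before Horvat (728).
Order: Takahashi, Varga, Espinoza, Ivanova, Horvat.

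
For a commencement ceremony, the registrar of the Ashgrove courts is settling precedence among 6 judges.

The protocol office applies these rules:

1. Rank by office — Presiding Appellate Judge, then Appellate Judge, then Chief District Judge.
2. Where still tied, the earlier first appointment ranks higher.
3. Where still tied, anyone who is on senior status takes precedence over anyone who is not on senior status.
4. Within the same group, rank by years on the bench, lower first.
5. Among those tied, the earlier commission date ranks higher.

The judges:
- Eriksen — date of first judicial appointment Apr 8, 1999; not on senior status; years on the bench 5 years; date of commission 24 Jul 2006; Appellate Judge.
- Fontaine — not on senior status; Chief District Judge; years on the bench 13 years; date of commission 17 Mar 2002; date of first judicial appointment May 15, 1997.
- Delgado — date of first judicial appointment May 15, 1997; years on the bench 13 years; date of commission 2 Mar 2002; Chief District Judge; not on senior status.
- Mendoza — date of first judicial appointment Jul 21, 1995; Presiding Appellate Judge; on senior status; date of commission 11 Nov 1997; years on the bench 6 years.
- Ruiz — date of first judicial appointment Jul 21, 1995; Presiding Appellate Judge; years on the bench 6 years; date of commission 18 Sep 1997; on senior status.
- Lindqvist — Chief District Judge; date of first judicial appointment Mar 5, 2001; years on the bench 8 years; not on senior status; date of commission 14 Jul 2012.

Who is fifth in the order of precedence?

Fontaine

By office: Ruiz and Mendoza (Presiding Appellate Judge); then Eriksen (Appellate Judge); then Delgado, Fontaine and Lindqvist (Chief District Judge).
Ruiz and Mendoza both have date of first judicial appointment Jul 21, 1995, so the next rule applies.
Ruiz and Mendoza are each on senior status, so the next rule applies.
Ruiz and Mendoza both have years on the bench 6 years, so the next rule applies.
Among Ruiz and Mendoza, by date of commission (earlier first): Ruiz (18 Sep 1997) before Mendoza (11 Nov 1997).
Among Delgado, Fontaine and Lindqvist, by date of first judicial appointment (earlier first): Delgado and Fontaine (May 15, 1997) before Lindqvist (Mar 5, 2001).
Delgado and Fontaine are each not on senior status, so the next rule applies.
Delgado and Fontaine both have years on the bench 13 years, so the next rule applies.
Among Delgado and Fontaine, by date of commission (earlier first): Delgado (2 Mar 2002) before Fontaine (17 Mar 2002).
Order: Ruiz, Mendoza, Eriksen, Delgado, Fontaine, Lindqvist.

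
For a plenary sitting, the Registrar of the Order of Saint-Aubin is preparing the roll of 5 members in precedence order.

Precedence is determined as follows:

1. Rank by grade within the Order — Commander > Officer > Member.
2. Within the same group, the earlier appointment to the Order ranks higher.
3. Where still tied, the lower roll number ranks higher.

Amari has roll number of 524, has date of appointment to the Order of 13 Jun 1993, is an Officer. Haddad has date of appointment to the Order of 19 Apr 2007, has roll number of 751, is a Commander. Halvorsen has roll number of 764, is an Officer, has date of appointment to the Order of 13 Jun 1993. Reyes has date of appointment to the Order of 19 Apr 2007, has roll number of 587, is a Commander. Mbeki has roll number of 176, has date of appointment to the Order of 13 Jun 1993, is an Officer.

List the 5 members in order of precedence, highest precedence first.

By grade within the Order: Reyes and Haddad (Commander); then Mbeki, Amari and Halvorsen (Officer).
Reyes and Haddad both have date of appointment to the Order 19 Apr 2007, so the next rule applies.
Among Reyes and Haddad, by roll number (lower first): Reyes (587) before Haddad (751).
Mbeki, Amari and Halvorsen all have date of appointment to the Order 13 Jun 1993, so the next rule applies.
Among Mbeki, Amari and Halvorsen, by roll number (lower first): Mbeki (176) before Amari (524) before Halvorsen (764).
Full order: Reyes, Haddad, Mbeki, Amari, Halvorsen.

Reyes, Haddad, Mbeki, Amari, Halvorsen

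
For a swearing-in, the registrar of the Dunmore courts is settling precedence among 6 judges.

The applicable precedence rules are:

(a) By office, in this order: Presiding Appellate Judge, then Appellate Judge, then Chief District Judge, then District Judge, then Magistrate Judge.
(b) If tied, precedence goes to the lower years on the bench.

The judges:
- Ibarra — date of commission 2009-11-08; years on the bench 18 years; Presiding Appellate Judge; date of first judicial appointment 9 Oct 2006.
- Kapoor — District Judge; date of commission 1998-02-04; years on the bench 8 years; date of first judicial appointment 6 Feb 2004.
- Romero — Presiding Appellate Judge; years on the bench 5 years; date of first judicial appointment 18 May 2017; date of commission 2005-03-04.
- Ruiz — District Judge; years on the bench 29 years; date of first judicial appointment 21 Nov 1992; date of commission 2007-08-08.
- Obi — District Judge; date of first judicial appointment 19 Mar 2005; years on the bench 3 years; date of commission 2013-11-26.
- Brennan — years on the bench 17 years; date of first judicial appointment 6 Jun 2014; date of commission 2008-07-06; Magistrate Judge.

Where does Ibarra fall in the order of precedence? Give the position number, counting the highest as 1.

2

By office: Romero and Ibarra (Presiding Appellate Judge); then Obi, Kapoor and Ruiz (District Judge); then Brennan (Magistrate Judge).
Among Romero and Ibarra, by years on the bench (lower first): Romero (5 years) before Ibarra (18 years).
Among Obi, Kapoor and Ruiz, by years on the bench (lower first): Obi (3 years) before Kapoor (8 years) before Ruiz (29 years).
Order: Romero, Ibarra, Obi, Kapoor, Ruiz, Brennan. So position 2.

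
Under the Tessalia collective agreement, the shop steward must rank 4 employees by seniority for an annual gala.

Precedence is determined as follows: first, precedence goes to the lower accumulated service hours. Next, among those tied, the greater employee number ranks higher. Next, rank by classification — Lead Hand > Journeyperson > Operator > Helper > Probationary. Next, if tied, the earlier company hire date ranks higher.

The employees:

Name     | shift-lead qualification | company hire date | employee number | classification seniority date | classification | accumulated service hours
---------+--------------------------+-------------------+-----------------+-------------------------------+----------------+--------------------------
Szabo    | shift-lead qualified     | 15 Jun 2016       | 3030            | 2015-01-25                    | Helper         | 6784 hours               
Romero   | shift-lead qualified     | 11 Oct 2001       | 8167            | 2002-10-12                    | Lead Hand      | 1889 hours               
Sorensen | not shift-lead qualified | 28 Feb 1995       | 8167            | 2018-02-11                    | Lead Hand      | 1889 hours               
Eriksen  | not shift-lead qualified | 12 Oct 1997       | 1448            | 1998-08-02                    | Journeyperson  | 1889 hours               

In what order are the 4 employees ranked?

Sorensen, Romero, Eriksen, Szabo

By accumulated service hours (lower first): Sorensen, Romero and Eriksen (each 1889 hours); then Szabo (6784 hours).
Among Sorensen, Romero and Eriksen, by employee number (higher first): Sorensen and Romero (8167) before Eriksen (1448).
Sorensen and Romero are each Lead Hand, so the next rule applies.
Among Sorensen and Romero, by company hire date (earlier first): Sorensen (28 Feb 1995) before Romero (11 Oct 2001).
Full order: Sorensen, Romero, Eriksen, Szabo.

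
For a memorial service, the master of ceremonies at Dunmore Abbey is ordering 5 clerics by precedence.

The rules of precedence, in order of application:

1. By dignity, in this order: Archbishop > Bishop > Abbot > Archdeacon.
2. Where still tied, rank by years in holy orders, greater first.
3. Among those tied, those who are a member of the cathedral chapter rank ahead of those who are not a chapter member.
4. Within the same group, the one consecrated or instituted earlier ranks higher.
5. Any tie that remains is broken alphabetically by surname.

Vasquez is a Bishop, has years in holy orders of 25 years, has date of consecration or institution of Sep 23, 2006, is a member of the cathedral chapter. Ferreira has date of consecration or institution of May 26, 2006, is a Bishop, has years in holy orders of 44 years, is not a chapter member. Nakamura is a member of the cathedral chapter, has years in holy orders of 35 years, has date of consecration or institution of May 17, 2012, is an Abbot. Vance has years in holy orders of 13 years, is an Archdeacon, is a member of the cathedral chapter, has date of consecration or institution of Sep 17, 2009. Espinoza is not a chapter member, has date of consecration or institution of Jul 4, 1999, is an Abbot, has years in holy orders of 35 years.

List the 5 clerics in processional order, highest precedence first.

Ferreira, Vasquez, Nakamura, Espinoza, Vance

By dignity: Ferreira and Vasquez (Bishop); then Nakamura and Espinoza (Abbot); then Vance (Archdeacon).
Among Ferreira and Vasquez, by years in holy orders (higher first): Ferreira (44 years) before Vasquez (25 years).
Nakamura and Espinoza both have years in holy orders 35 years, so the next rule applies.
Among Nakamura and Espinoza, a member of the cathedral chapter before not a chapter member: Nakamura (a member of the cathedral chapter) before Espinoza (not a chapter member).
Full order: Ferreira, Vasquez, Nakamura, Espinoza, Vance.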